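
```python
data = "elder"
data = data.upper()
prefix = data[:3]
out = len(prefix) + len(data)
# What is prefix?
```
Trace:
  data='elder'
  data='ELDER'
  data='ELDER', prefix='ELD'
  data='ELDER', prefix='ELD', out=8

Final answer: 'ELD'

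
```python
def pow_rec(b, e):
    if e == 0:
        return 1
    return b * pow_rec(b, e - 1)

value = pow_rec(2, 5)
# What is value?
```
Call trace:
pow_rec(b=2, e=5)
  pow_rec(b=2, e=4)
    pow_rec(b=2, e=3)
      pow_rec(b=2, e=2)
        pow_rec(b=2, e=1)
          pow_rec(b=2, e=0)
          -> return 1
        -> return 2
      -> return 4
    -> return 8
  -> return 16
-> return 32

Final answer: 32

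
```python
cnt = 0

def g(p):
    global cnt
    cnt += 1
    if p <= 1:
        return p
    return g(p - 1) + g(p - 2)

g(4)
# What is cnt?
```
Call trace (a repeated sub-call is expanded the first time; later identical calls just restate its return value):
g(p=4)
  g(p=3)
    g(p=2)
      g(p=1)
      -> return 1
      g(p=0)
      -> return 0
    -> return 1
    g(p=1)
    -> return 1
  -> return 2
  g(p=2) -> return 1  (same call as traced above)
-> return 3

cnt is incremented once per call, so count the calls in each subtree. Let C(p) = number of calls made by g(p).
C(0) = C(1) = 1 (base case, no recursion); C(p) = 1 + C(p - 1) + C(p - 2) otherwise.
C(2) = 1 + C(1) + C(0) = 1 + 1 + 1 = 3
C(3) = 1 + C(2) + C(1) = 1 + 3 + 1 = 5
C(4) = 1 + C(3) + C(2) = 1 + 5 + 3 = 9
cnt = C(4) = 9

Final answer: 9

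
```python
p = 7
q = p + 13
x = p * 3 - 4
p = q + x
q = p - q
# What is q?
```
Trace:
  p=7
  p=7, q=20
  p=7, q=20, x=17
  p=37, q=20, x=17
  p=37, q=17, x=17

Final answer: 17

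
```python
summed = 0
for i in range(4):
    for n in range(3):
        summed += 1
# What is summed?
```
Trace:
  summed=0
  summed=1, i=0, n=0
  summed=2, i=0, n=1
  summed=3, i=0, n=2
  summed=4, i=1, n=0
  summed=5, i=1, n=1
  summed=6, i=1, n=2
  summed=7, i=2, n=0
  summed=8, i=2, n=1
  summed=9, i=2, n=2
  summed=10, i=3, n=0
  summed=11, i=3, n=1
  summed=12, i=3, n=2

Final answer: 12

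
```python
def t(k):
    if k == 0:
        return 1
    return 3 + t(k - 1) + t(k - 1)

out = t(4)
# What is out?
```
Call trace (a repeated sub-call is expanded the first time; later identical calls just restate its return value):
t(k=4)
  t(k=3)
    t(k=2)
      t(k=1)
        t(k=0)
        -> return 1
        t(k=0)
        -> return 1
      -> return 5
      t(k=1) -> return 5  (same call as traced above)
    -> return 13
    t(k=2) -> return 13  (same call as traced above)
  -> return 29
  t(k=3) -> return 29  (same call as traced above)
-> return 61

Final answer: 61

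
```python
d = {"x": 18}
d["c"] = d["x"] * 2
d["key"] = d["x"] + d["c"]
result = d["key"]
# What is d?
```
Trace:
  d={'x': 18}
  d={'x': 18, 'c': 36}
  d={'x': 18, 'c': 36, 'key': 54}
  d={'x': 18, 'c': 36, 'key': 54}, result=54

Final answer: {'x': 18, 'c': 36, 'key': 54}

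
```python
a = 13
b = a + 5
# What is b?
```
Trace:
  a=13
  a=13, b=18

Final answer: 18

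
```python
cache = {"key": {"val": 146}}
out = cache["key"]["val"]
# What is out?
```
Trace:
  cache={'key': {'val': 146}}
  cache={'key': {'val': 146}}, out=146

Final answer: 146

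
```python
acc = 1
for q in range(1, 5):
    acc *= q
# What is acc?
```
Trace:
  acc=1
  acc=1, q=1
  acc=2, q=2
  acc=6, q=3
  acc=24, q=4

Final answer: 24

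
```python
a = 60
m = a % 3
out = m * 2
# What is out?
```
Trace:
  a=60
  a=60, m=0
  a=60, m=0, out=0

Final answer: 0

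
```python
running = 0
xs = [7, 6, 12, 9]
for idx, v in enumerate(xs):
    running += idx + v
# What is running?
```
Trace:
  running=0
  running=7, idx=0, v=7
  running=14, idx=1, v=6
  running=28, idx=2, v=12
  running=40, idx=3, v=9

Final answer: 40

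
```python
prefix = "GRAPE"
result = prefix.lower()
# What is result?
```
Trace:
  prefix='GRAPE'
  prefix='GRAPE', result='grape'

Final answer: 'grape'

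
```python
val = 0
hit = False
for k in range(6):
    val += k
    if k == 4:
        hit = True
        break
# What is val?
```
Trace:
  val=0
  val=0, hit=False
  val=0, hit=False, k=0
  val=1, hit=False, k=1
  val=3, hit=False, k=2
  val=6, hit=False, k=3
  val=10, hit=True, k=4

Final answer: 10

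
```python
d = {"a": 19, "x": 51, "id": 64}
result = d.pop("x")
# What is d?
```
Trace:
  d={'a': 19, 'x': 51, 'id': 64}
  d={'a': 19, 'id': 64}, result=51

Final answer: {'a': 19, 'id': 64}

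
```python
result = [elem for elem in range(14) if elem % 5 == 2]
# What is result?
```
Trace:
  elem=0
  elem=1
  elem=2
  elem=3
  elem=4
  elem=5
  elem=6
  elem=7
  elem=8
  elem=9
  elem=10
  elem=11
  elem=12
  elem=13
  result=[2, 7, 12]

Final answer: [2, 7, 12]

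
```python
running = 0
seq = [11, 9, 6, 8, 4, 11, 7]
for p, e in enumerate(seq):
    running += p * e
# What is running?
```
Trace:
  running=0
  running=0, p=0, e=11
  running=9, p=1, e=9
  running=21, p=2, e=6
  running=45, p=3, e=8
  running=61, p=4, e=4
  running=116, p=5, e=11
  running=158, p=6, e=7

Final answer: 158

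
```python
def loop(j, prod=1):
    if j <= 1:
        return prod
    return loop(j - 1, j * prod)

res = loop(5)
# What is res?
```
Call trace:
loop(j=5, prod=1)
  loop(j=4, prod=5)
    loop(j=3, prod=20)
      loop(j=2, prod=60)
        loop(j=1, prod=120)
        -> return 120
      -> return 120
    -> return 120
  -> return 120
-> return 120

Final answer: 120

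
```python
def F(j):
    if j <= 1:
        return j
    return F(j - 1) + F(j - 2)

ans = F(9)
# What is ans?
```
Call trace (a repeated sub-call is expanded the first time; later identical calls just restate its return value):
F(j=9)
  F(j=8)
    F(j=7)
      F(j=6)
        F(j=5)
          F(j=4)
            F(j=3)
              F(j=2)
                F(j=1)
                -> return 1
                F(j=0)
                -> return 0
              -> return 1
              F(j=1)
              -> return 1
            -> return 2
            F(j=2) -> return 1  (same call as traced above)
          -> return 3
          F(j=3) -> return 2  (same call as traced above)
        -> return 5
        F(j=4) -> return 3  (same call as traced above)
      -> return 8
      F(j=5) -> return 5  (same call as traced above)
    -> return 13
    F(j=6) -> return 8  (same call as traced above)
  -> return 21
  F(j=7) -> return 13  (same call as traced above)
-> return 34

Final answer: 34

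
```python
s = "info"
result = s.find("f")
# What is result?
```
Trace:
  s='info'
  s='info', result=2

Final answer: 2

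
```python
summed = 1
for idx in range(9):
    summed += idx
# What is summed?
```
Trace:
  summed=1
  summed=1, idx=0
  summed=2, idx=1
  summed=4, idx=2
  summed=7, idx=3
  summed=11, idx=4
  summed=16, idx=5
  summed=22, idx=6
  summed=29, idx=7
  summed=37, idx=8

Final answer: 37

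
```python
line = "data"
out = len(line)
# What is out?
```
Trace:
  line='data'
  line='data', out=4

Final answer: 4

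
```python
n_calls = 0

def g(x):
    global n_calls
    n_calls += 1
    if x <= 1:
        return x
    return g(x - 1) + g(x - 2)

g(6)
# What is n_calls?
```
Call trace (a repeated sub-call is expanded the first time; later identical calls just restate its return value):
g(x=6)
  g(x=5)
    g(x=4)
      g(x=3)
        g(x=2)
          g(x=1)
          -> return 1
          g(x=0)
          -> return 0
        -> return 1
        g(x=1)
        -> return 1
      -> return 2
      g(x=2) -> return 1  (same call as traced above)
    -> return 3
    g(x=3) -> return 2  (same call as traced above)
  -> return 5
  g(x=4) -> return 3  (same call as traced above)
-> return 8

n_calls is incremented once per call, so count the calls in each subtree. Let C(x) = number of calls made by g(x).
C(0) = C(1) = 1 (base case, no recursion); C(x) = 1 + C(x - 1) + C(x - 2) otherwise.
C(2) = 1 + C(1) + C(0) = 1 + 1 + 1 = 3
C(3) = 1 + C(2) + C(1) = 1 + 3 + 1 = 5
C(4) = 1 + C(3) + C(2) = 1 + 5 + 3 = 9
C(5) = 1 + C(4) + C(3) = 1 + 9 + 5 = 15
C(6) = 1 + C(5) + C(4) = 1 + 15 + 9 = 25
n_calls = C(6) = 25

Final answer: 25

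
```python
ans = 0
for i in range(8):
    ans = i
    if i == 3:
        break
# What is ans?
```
Trace:
  ans=0
  ans=0, i=0
  ans=1, i=1
  ans=2, i=2
  ans=3, i=3

Final answer: 3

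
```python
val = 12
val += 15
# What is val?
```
Trace:
  val=12
  val=27

Final answer: 27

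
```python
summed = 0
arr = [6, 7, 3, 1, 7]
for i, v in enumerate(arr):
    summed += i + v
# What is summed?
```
Trace:
  summed=0
  summed=6, i=0, v=6
  summed=14, i=1, v=7
  summed=19, i=2, v=3
  summed=23, i=3, v=1
  summed=34, i=4, v=7

Final answer: 34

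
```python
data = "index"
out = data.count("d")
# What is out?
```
Trace:
  data='index'
  data='index', out=1

Final answer: 1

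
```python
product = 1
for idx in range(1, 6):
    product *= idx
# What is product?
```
Trace:
  product=1
  product=1, idx=1
  product=2, idx=2
  product=6, idx=3
  product=24, idx=4
  product=120, idx=5

Final answer: 120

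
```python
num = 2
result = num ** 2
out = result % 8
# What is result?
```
Trace:
  num=2
  num=2, result=4
  num=2, result=4, out=4

Final answer: 4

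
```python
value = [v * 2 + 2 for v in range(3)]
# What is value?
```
Trace:
  v=0
  v=1
  v=2
  value=[2, 4, 6]

Final answer: [2, 4, 6]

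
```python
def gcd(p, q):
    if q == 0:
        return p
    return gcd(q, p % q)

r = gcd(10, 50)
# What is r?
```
Call trace:
gcd(p=10, q=50)
  gcd(p=50, q=10)
    gcd(p=10, q=0)
    -> return 10
  -> return 10
-> return 10

Final answer: 10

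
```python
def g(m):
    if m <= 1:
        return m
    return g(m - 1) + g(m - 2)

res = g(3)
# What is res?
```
Call trace:
g(m=3)
  g(m=2)
    g(m=1)
    -> return 1
    g(m=0)
    -> return 0
  -> return 1
  g(m=1)
  -> return 1
-> return 2

Final answer: 2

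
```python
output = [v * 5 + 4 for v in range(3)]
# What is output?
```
Trace:
  v=0
  v=1
  v=2
  output=[4, 9, 14]

Final answer: [4, 9, 14]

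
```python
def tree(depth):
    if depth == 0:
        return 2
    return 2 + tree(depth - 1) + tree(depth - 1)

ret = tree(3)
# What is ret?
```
Call trace (a repeated sub-call is expanded the first time; later identical calls just restate its return value):
tree(depth=3)
  tree(depth=2)
    tree(depth=1)
      tree(depth=0)
      -> return 2
      tree(depth=0)
      -> return 2
    -> return 6
    tree(depth=1) -> return 6  (same call as traced above)
  -> return 14
  tree(depth=2) -> return 14  (same call as traced above)
-> return 30

Final answer: 30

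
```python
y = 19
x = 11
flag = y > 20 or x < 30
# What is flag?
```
Trace:
  y=19
  y=19, x=11
  y=19, x=11, flag=True

Final answer: True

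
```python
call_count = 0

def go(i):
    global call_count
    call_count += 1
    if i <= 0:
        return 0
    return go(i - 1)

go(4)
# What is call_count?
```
Call trace:
go(i=4)
  go(i=3)
    go(i=2)
      go(i=1)
        go(i=0)
        -> return 0
      -> return 0
    -> return 0
  -> return 0
-> return 0

call_count is incremented once per call. go is entered once for each i = 4, 3, 2, 1, 0 (the i <= 0 call returns without recursing), i.e. 4 + 1 calls.
call_count = 5

Final answer: 5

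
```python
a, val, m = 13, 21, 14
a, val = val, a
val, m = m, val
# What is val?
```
Trace:
  a=13, val=21, m=14
  a=21, val=13, m=14
  a=21, val=14, m=13

Final answer: 14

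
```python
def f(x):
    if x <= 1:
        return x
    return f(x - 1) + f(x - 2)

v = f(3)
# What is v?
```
Call trace:
f(x=3)
  f(x=2)
    f(x=1)
    -> return 1
    f(x=0)
    -> return 0
  -> return 1
  f(x=1)
  -> return 1
-> return 2

Final answer: 2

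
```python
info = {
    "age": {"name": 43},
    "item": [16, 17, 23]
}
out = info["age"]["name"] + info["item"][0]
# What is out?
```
Trace:
  info={'age': {'name': 43}, 'item': [16, 17, 23]}
  info={'age': {'name': 43}, 'item': [16, 17, 23]}, out=59

Final answer: 59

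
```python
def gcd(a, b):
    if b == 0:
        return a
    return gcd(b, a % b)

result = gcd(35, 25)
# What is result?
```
Call trace:
gcd(a=35, b=25)
  gcd(a=25, b=10)
    gcd(a=10, b=5)
      gcd(a=5, b=0)
      -> return 5
    -> return 5
  -> return 5
-> return 5

Final answer: 5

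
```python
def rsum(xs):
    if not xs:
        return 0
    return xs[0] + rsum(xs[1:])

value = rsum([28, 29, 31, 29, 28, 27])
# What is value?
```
Call trace:
rsum(xs=[28, 29, 31, 29, 28, 27])
  rsum(xs=[29, 31, 29, 28, 27])
    rsum(xs=[31, 29, 28, 27])
      rsum(xs=[29, 28, 27])
        rsum(xs=[28, 27])
          rsum(xs=[27])
            rsum(xs=[])
            -> return 0
          -> return 27
        -> return 55
      -> return 84
    -> return 115
  -> return 144
-> return 172

Final answer: 172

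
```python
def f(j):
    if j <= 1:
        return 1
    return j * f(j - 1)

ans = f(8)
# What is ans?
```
Call trace:
f(j=8)
  f(j=7)
    f(j=6)
      f(j=5)
        f(j=4)
          f(j=3)
            f(j=2)
              f(j=1)
              -> return 1
            -> return 2
          -> return 6
        -> return 24
      -> return 120
    -> return 720
  -> return 5040
-> return 40320

Final answer: 40320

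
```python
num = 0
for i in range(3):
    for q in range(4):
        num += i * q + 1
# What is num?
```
Trace:
  num=0
  num=1, i=0, q=0
  num=2, i=0, q=1
  num=3, i=0, q=2
  num=4, i=0, q=3
  num=5, i=1, q=0
  num=7, i=1, q=1
  num=10, i=1, q=2
  num=14, i=1, q=3
  num=15, i=2, q=0
  num=18, i=2, q=1
  num=23, i=2, q=2
  num=30, i=2, q=3

Final answer: 30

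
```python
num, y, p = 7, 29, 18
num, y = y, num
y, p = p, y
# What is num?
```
Trace:
  num=7, y=29, p=18
  num=29, y=7, p=18
  num=29, y=18, p=7

Final answer: 29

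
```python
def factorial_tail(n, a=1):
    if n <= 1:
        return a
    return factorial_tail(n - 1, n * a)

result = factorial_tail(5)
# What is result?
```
Call trace:
factorial_tail(n=5, a=1)
  factorial_tail(n=4, a=5)
    factorial_tail(n=3, a=20)
      factorial_tail(n=2, a=60)
        factorial_tail(n=1, a=120)
        -> return 120
      -> return 120
    -> return 120
  -> return 120
-> return 120

Final answer: 120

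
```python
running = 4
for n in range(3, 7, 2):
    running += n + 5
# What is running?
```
Trace:
  running=4
  running=12, n=3
  running=22, n=5

Final answer: 22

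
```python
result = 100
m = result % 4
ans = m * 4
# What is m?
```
Trace:
  result=100
  result=100, m=0
  result=100, m=0, ans=0

Final answer: 0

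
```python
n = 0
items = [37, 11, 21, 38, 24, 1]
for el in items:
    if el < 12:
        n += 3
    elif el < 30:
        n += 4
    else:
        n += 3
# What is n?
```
Trace:
  n=0
  n=3, el=37
  n=6, el=11
  n=10, el=21
  n=13, el=38
  n=17, el=24
  n=20, el=1

Final answer: 20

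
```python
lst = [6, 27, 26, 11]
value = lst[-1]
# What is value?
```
Trace:
  lst=[6, 27, 26, 11]
  lst=[6, 27, 26, 11], value=11

Final answer: 11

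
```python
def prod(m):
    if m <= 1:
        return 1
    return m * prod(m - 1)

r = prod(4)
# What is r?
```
Call trace:
prod(m=4)
  prod(m=3)
    prod(m=2)
      prod(m=1)
      -> return 1
    -> return 2
  -> return 6
-> return 24

Final answer: 24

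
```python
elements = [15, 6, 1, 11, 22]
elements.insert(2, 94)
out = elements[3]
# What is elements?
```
Trace:
  elements=[15, 6, 1, 11, 22]
  elements=[15, 6, 94, 1, 11, 22]
  elements=[15, 6, 94, 1, 11, 22], out=1

Final answer: [15, 6, 94, 1, 11, 22]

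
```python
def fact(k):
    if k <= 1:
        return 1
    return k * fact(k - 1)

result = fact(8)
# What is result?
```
Call trace:
fact(k=8)
  fact(k=7)
    fact(k=6)
      fact(k=5)
        fact(k=4)
          fact(k=3)
            fact(k=2)
              fact(k=1)
              -> return 1
            -> return 2
          -> return 6
        -> return 24
      -> return 120
    -> return 720
  -> return 5040
-> return 40320

Final answer: 40320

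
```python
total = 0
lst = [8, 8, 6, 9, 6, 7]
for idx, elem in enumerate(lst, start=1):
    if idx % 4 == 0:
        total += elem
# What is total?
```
Trace:
  total=0
  total=0, idx=1, elem=8
  total=0, idx=2, elem=8
  total=0, idx=3, elem=6
  total=9, idx=4, elem=9
  total=9, idx=5, elem=6
  total=9, idx=6, elem=7

Final answer: 9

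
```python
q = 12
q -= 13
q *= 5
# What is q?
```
Trace:
  q=12
  q=-1
  q=-5

Final answer: -5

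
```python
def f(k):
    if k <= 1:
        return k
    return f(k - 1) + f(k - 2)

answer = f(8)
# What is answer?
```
Call trace (a repeated sub-call is expanded the first time; later identical calls just restate its return value):
f(k=8)
  f(k=7)
    f(k=6)
      f(k=5)
        f(k=4)
          f(k=3)
            f(k=2)
              f(k=1)
              -> return 1
              f(k=0)
              -> return 0
            -> return 1
            f(k=1)
            -> return 1
          -> return 2
          f(k=2) -> return 1  (same call as traced above)
        -> return 3
        f(k=3) -> return 2  (same call as traced above)
      -> return 5
      f(k=4) -> return 3  (same call as traced above)
    -> return 8
    f(k=5) -> return 5  (same call as traced above)
  -> return 13
  f(k=6) -> return 8  (same call as traced above)
-> return 21

Final answer: 21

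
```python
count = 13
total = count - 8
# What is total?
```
Trace:
  count=13
  count=13, total=5

Final answer: 5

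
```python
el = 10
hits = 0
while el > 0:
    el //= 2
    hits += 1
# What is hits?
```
Trace:
  el=10
  el=10, hits=0
  el=5, hits=1
  el=2, hits=2
  el=1, hits=3
  el=0, hits=4

Final answer: 4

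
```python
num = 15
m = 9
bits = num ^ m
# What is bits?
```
Trace:
  num=15
  num=15, m=9
  num=15, m=9, bits=6

Final answer: 6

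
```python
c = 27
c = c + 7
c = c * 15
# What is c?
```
Trace:
  c=27
  c=34
  c=510

Final answer: 510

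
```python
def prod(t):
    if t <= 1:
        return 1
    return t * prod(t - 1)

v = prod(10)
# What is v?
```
Call trace:
prod(t=10)
  prod(t=9)
    prod(t=8)
      prod(t=7)
        prod(t=6)
          prod(t=5)
            prod(t=4)
              prod(t=3)
                prod(t=2)
                  prod(t=1)
                  -> return 1
                -> return 2
              -> return 6
            -> return 24
          -> return 120
        -> return 720
      -> return 5040
    -> return 40320
  -> return 362880
-> return 3628800

Final answer: 3628800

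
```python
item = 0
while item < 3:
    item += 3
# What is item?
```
Trace:
  item=0
  item=3

Final answer: 3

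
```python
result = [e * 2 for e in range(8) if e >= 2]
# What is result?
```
Trace:
  e=0
  e=1
  e=2
  e=3
  e=4
  e=5
  e=6
  e=7
  result=[4, 6, 8, 10, 12, 14]

Final answer: [4, 6, 8, 10, 12, 14]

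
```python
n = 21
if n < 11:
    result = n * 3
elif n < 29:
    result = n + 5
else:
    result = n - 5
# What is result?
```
Trace:
  n=21
  n=21, result=26

Final answer: 26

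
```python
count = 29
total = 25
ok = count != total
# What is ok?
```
Trace:
  count=29
  count=29, total=25
  count=29, total=25, ok=True

Final answer: True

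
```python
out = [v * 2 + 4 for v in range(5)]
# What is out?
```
Trace:
  v=0
  v=1
  v=2
  v=3
  v=4
  out=[4, 6, 8, 10, 12]

Final answer: [4, 6, 8, 10, 12]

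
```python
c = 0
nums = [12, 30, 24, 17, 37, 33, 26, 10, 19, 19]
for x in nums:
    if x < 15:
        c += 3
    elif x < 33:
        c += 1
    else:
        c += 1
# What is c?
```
Trace:
  c=0
  c=3, x=12
  c=4, x=30
  c=5, x=24
  c=6, x=17
  c=7, x=37
  c=8, x=33
  c=9, x=26
  c=12, x=10
  c=13, x=19
  c=14, x=19

Final answer: 14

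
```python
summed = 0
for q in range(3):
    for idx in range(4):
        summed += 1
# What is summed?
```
Trace:
  summed=0
  summed=1, q=0, idx=0
  summed=2, q=0, idx=1
  summed=3, q=0, idx=2
  summed=4, q=0, idx=3
  summed=5, q=1, idx=0
  summed=6, q=1, idx=1
  summed=7, q=1, idx=2
  summed=8, q=1, idx=3
  summed=9, q=2, idx=0
  summed=10, q=2, idx=1
  summed=11, q=2, idx=2
  summed=12, q=2, idx=3

Final answer: 12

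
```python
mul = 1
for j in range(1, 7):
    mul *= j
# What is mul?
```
Trace:
  mul=1
  mul=1, j=1
  mul=2, j=2
  mul=6, j=3
  mul=24, j=4
  mul=120, j=5
  mul=720, j=6

Final answer: 720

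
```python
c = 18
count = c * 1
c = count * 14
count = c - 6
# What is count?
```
Trace:
  c=18
  c=18, count=18
  c=252, count=18
  c=252, count=246

Final answer: 246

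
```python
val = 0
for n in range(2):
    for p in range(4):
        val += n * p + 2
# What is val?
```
Trace:
  val=0
  val=2, n=0, p=0
  val=4, n=0, p=1
  val=6, n=0, p=2
  val=8, n=0, p=3
  val=10, n=1, p=0
  val=13, n=1, p=1
  val=17, n=1, p=2
  val=22, n=1, p=3

Final answer: 22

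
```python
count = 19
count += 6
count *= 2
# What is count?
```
Trace:
  count=19
  count=25
  count=50

Final answer: 50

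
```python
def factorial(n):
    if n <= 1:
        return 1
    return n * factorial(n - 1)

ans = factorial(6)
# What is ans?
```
Call trace:
factorial(n=6)
  factorial(n=5)
    factorial(n=4)
      factorial(n=3)
        factorial(n=2)
          factorial(n=1)
          -> return 1
        -> return 2
      -> return 6
    -> return 24
  -> return 120
-> return 720

Final answer: 720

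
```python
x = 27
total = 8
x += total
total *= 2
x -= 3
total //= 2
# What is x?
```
Trace:
  x=27
  x=27, total=8
  x=35, total=8
  x=35, total=16
  x=32, total=16
  x=32, total=8

Final answer: 32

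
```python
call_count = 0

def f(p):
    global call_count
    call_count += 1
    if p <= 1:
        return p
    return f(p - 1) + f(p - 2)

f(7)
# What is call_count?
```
Call trace (a repeated sub-call is expanded the first time; later identical calls just restate its return value):
f(p=7)
  f(p=6)
    f(p=5)
      f(p=4)
        f(p=3)
          f(p=2)
            f(p=1)
            -> return 1
            f(p=0)
            -> return 0
          -> return 1
          f(p=1)
          -> return 1
        -> return 2
        f(p=2) -> return 1  (same call as traced above)
      -> return 3
      f(p=3) -> return 2  (same call as traced above)
    -> return 5
    f(p=4) -> return 3  (same call as traced above)
  -> return 8
  f(p=5) -> return 5  (same call as traced above)
-> return 13

call_count is incremented once per call, so count the calls in each subtree. Let C(p) = number of calls made by f(p).
C(0) = C(1) = 1 (base case, no recursion); C(p) = 1 + C(p - 1) + C(p - 2) otherwise.
C(2) = 1 + C(1) + C(0) = 1 + 1 + 1 = 3
C(3) = 1 + C(2) + C(1) = 1 + 3 + 1 = 5
C(4) = 1 + C(3) + C(2) = 1 + 5 + 3 = 9
C(5) = 1 + C(4) + C(3) = 1 + 9 + 5 = 15
C(6) = 1 + C(5) + C(4) = 1 + 15 + 9 = 25
C(7) = 1 + C(6) + C(5) = 1 + 25 + 15 = 41
call_count = C(7) = 41

Final answer: 41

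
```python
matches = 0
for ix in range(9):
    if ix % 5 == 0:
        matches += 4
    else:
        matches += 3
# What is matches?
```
Trace:
  matches=0
  matches=4, ix=0
  matches=7, ix=1
  matches=10, ix=2
  matches=13, ix=3
  matches=16, ix=4
  matches=20, ix=5
  matches=23, ix=6
  matches=26, ix=7
  matches=29, ix=8

Final answer: 29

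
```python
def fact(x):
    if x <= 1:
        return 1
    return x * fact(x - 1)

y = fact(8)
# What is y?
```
Call trace:
fact(x=8)
  fact(x=7)
    fact(x=6)
      fact(x=5)
        fact(x=4)
          fact(x=3)
            fact(x=2)
              fact(x=1)
              -> return 1
            -> return 2
          -> return 6
        -> return 24
      -> return 120
    -> return 720
  -> return 5040
-> return 40320

Final answer: 40320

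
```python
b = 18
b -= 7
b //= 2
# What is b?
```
Trace:
  b=18
  b=11
  b=5

Final answer: 5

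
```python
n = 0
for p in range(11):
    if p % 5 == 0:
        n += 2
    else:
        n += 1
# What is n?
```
Trace:
  n=0
  n=2, p=0
  n=3, p=1
  n=4, p=2
  n=5, p=3
  n=6, p=4
  n=8, p=5
  n=9, p=6
  n=10, p=7
  n=11, p=8
  n=12, p=9
  n=14, p=10

Final answer: 14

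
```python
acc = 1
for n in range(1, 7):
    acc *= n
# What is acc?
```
Trace:
  acc=1
  acc=1, n=1
  acc=2, n=2
  acc=6, n=3
  acc=24, n=4
  acc=120, n=5
  acc=720, n=6

Final answer: 720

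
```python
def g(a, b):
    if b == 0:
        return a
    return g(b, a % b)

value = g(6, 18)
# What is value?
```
Call trace:
g(a=6, b=18)
  g(a=18, b=6)
    g(a=6, b=0)
    -> return 6
  -> return 6
-> return 6

Final answer: 6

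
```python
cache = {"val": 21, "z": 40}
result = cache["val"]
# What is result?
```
Trace:
  cache={'val': 21, 'z': 40}
  cache={'val': 21, 'z': 40}, result=21

Final answer: 21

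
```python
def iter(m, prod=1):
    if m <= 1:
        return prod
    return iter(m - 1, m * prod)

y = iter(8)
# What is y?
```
Call trace:
iter(m=8, prod=1)
  iter(m=7, prod=8)
    iter(m=6, prod=56)
      iter(m=5, prod=336)
        iter(m=4, prod=1680)
          iter(m=3, prod=6720)
            iter(m=2, prod=20160)
              iter(m=1, prod=40320)
              -> return 40320
            -> return 40320
          -> return 40320
        -> return 40320
      -> return 40320
    -> return 40320
  -> return 40320
-> return 40320

Final answer: 40320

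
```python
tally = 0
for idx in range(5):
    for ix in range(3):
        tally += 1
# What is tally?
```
Trace:
  tally=0
  tally=1, idx=0, ix=0
  tally=2, idx=0, ix=1
  tally=3, idx=0, ix=2
  tally=4, idx=1, ix=0
  tally=5, idx=1, ix=1
  tally=6, idx=1, ix=2
  tally=7, idx=2, ix=0
  tally=8, idx=2, ix=1
  tally=9, idx=2, ix=2
  tally=10, idx=3, ix=0
  tally=11, idx=3, ix=1
  tally=12, idx=3, ix=2
  tally=13, idx=4, ix=0
  tally=14, idx=4, ix=1
  tally=15, idx=4, ix=2

Final answer: 15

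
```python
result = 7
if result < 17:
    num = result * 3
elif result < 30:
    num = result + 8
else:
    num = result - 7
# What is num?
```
Trace:
  result=7
  result=7, num=21

Final answer: 21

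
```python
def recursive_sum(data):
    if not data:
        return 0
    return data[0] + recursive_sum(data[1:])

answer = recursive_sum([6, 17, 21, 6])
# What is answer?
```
Call trace:
recursive_sum(data=[6, 17, 21, 6])
  recursive_sum(data=[17, 21, 6])
    recursive_sum(data=[21, 6])
      recursive_sum(data=[6])
        recursive_sum(data=[])
        -> return 0
      -> return 6
    -> return 27
  -> return 44
-> return 50

Final answer: 50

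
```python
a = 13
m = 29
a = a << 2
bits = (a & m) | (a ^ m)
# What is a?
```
Trace:
  a=13
  a=13, m=29
  a=52, m=29
  a=52, m=29, bits=61

Final answer: 52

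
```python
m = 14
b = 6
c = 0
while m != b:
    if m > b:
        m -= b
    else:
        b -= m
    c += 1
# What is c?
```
Trace:
  m=14
  m=14, b=6
  m=14, b=6, c=0
  m=8, b=6, c=1
  m=2, b=6, c=2
  m=2, b=4, c=3
  m=2, b=2, c=4

Final answer: 4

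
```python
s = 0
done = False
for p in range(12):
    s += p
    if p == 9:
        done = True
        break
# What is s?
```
Trace:
  s=0
  s=0, done=False
  s=0, done=False, p=0
  s=1, done=False, p=1
  s=3, done=False, p=2
  s=6, done=False, p=3
  s=10, done=False, p=4
  s=15, done=False, p=5
  s=21, done=False, p=6
  s=28, done=False, p=7
  s=36, done=False, p=8
  s=45, done=True, p=9

Final answer: 45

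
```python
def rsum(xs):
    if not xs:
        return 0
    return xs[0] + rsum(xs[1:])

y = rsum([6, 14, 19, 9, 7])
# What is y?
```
Call trace:
rsum(xs=[6, 14, 19, 9, 7])
  rsum(xs=[14, 19, 9, 7])
    rsum(xs=[19, 9, 7])
      rsum(xs=[9, 7])
        rsum(xs=[7])
          rsum(xs=[])
          -> return 0
        -> return 7
      -> return 16
    -> return 35
  -> return 49
-> return 55

Final answer: 55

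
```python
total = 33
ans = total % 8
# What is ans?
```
Trace:
  total=33
  total=33, ans=1

Final answer: 1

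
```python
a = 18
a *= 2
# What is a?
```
Trace:
  a=18
  a=36

Final answer: 36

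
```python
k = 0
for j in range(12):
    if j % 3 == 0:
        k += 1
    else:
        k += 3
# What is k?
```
Trace:
  k=0
  k=1, j=0
  k=4, j=1
  k=7, j=2
  k=8, j=3
  k=11, j=4
  k=14, j=5
  k=15, j=6
  k=18, j=7
  k=21, j=8
  k=22, j=9
  k=25, j=10
  k=28, j=11

Final answer: 28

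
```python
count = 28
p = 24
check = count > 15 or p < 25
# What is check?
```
Trace:
  count=28
  count=28, p=24
  count=28, p=24, check=True

Final answer: True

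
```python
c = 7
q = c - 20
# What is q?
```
Trace:
  c=7
  c=7, q=-13

Final answer: -13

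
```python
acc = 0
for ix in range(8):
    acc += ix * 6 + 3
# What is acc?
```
Trace:
  acc=0
  acc=3, ix=0
  acc=12, ix=1
  acc=27, ix=2
  acc=48, ix=3
  acc=75, ix=4
  acc=108, ix=5
  acc=147, ix=6
  acc=192, ix=7

Final answer: 192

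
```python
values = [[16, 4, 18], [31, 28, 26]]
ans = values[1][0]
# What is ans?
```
Trace:
  values=[[16, 4, 18], [31, 28, 26]]
  values=[[16, 4, 18], [31, 28, 26]], ans=31

Final answer: 31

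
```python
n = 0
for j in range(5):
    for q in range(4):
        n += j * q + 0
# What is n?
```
Trace:
  n=0
  n=0, j=0, q=0
  n=0, j=0, q=1
  n=0, j=0, q=2
  n=0, j=0, q=3
  n=0, j=1, q=0
  n=1, j=1, q=1
  n=3, j=1, q=2
  n=6, j=1, q=3
  n=6, j=2, q=0
  n=8, j=2, q=1
  n=12, j=2, q=2
  n=18, j=2, q=3
  n=18, j=3, q=0
  n=21, j=3, q=1
  n=27, j=3, q=2
  n=36, j=3, q=3
  n=36, j=4, q=0
  n=40, j=4, q=1
  n=48, j=4, q=2
  n=60, j=4, q=3

Final answer: 60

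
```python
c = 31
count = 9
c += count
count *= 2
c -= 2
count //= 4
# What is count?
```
Trace:
  c=31
  c=31, count=9
  c=40, count=9
  c=40, count=18
  c=38, count=18
  c=38, count=4

Final answer: 4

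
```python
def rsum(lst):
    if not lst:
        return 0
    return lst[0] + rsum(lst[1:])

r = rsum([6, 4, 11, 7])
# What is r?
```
Call trace:
rsum(lst=[6, 4, 11, 7])
  rsum(lst=[4, 11, 7])
    rsum(lst=[11, 7])
      rsum(lst=[7])
        rsum(lst=[])
        -> return 0
      -> return 7
    -> return 18
  -> return 22
-> return 28

Final answer: 28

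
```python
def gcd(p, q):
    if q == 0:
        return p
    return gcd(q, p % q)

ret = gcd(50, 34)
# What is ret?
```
Call trace:
gcd(p=50, q=34)
  gcd(p=34, q=16)
    gcd(p=16, q=2)
      gcd(p=2, q=0)
      -> return 2
    -> return 2
  -> return 2
-> return 2

Final answer: 2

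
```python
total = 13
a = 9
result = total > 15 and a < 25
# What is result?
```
Trace:
  total=13
  total=13, a=9
  total=13, a=9, result=False

Final answer: False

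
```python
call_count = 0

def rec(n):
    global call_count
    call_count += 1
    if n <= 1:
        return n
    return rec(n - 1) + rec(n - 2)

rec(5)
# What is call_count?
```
Call trace (a repeated sub-call is expanded the first time; later identical calls just restate its return value):
rec(n=5)
  rec(n=4)
    rec(n=3)
      rec(n=2)
        rec(n=1)
        -> return 1
        rec(n=0)
        -> return 0
      -> return 1
      rec(n=1)
      -> return 1
    -> return 2
    rec(n=2) -> return 1  (same call as traced above)
  -> return 3
  rec(n=3) -> return 2  (same call as traced above)
-> return 5

call_count is incremented once per call, so count the calls in each subtree. Let C(n) = number of calls made by rec(n).
C(0) = C(1) = 1 (base case, no recursion); C(n) = 1 + C(n - 1) + C(n - 2) otherwise.
C(2) = 1 + C(1) + C(0) = 1 + 1 + 1 = 3
C(3) = 1 + C(2) + C(1) = 1 + 3 + 1 = 5
C(4) = 1 + C(3) + C(2) = 1 + 5 + 3 = 9
C(5) = 1 + C(4) + C(3) = 1 + 9 + 5 = 15
call_count = C(5) = 15

Final answer: 15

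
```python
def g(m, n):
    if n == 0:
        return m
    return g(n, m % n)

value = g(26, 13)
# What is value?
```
Call trace:
g(m=26, n=13)
  g(m=13, n=0)
  -> return 13
-> return 13

Final answer: 13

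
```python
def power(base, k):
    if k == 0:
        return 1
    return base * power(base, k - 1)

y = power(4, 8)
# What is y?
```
Call trace:
power(base=4, k=8)
  power(base=4, k=7)
    power(base=4, k=6)
      power(base=4, k=5)
        power(base=4, k=4)
          power(base=4, k=3)
            power(base=4, k=2)
              power(base=4, k=1)
                power(base=4, k=0)
                -> return 1
              -> return 4
            -> return 16
          -> return 64
        -> return 256
      -> return 1024
    -> return 4096
  -> return 16384
-> return 65536

Final answer: 65536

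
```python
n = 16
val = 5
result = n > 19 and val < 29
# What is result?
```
Trace:
  n=16
  n=16, val=5
  n=16, val=5, result=False

Final answer: False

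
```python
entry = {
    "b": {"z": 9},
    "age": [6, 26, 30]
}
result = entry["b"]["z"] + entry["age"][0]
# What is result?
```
Trace:
  entry={'b': {'z': 9}, 'age': [6, 26, 30]}
  entry={'b': {'z': 9}, 'age': [6, 26, 30]}, result=15

Final answer: 15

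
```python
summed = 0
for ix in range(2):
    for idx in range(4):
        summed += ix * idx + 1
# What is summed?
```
Trace:
  summed=0
  summed=1, ix=0, idx=0
  summed=2, ix=0, idx=1
  summed=3, ix=0, idx=2
  summed=4, ix=0, idx=3
  summed=5, ix=1, idx=0
  summed=7, ix=1, idx=1
  summed=10, ix=1, idx=2
  summed=14, ix=1, idx=3

Final answer: 14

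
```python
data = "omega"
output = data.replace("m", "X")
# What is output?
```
Trace:
  data='omega'
  data='omega', output='oXega'

Final answer: 'oXega'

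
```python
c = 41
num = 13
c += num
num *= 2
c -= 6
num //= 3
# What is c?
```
Trace:
  c=41
  c=41, num=13
  c=54, num=13
  c=54, num=26
  c=48, num=26
  c=48, num=8

Final answer: 48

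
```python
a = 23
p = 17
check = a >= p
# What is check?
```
Trace:
  a=23
  a=23, p=17
  a=23, p=17, check=True

Final answer: True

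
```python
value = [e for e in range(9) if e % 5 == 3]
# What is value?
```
Trace:
  e=0
  e=1
  e=2
  e=3
  e=4
  e=5
  e=6
  e=7
  e=8
  value=[3, 8]

Final answer: [3, 8]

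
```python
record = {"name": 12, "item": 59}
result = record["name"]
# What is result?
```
Trace:
  record={'name': 12, 'item': 59}
  record={'name': 12, 'item': 59}, result=12

Final answer: 12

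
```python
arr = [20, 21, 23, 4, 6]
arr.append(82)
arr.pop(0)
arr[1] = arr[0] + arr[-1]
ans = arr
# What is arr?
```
Trace:
  arr=[20, 21, 23, 4, 6]
  arr=[20, 21, 23, 4, 6, 82]
  arr=[21, 23, 4, 6, 82]
  arr=[21, 103, 4, 6, 82]
  arr=[21, 103, 4, 6, 82], ans=[21, 103, 4, 6, 82]

Final answer: [21, 103, 4, 6, 82]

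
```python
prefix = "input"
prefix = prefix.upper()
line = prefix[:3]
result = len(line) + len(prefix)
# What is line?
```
Trace:
  prefix='input'
  prefix='INPUT'
  prefix='INPUT', line='INP'
  prefix='INPUT', line='INP', result=8

Final answer: 'INP'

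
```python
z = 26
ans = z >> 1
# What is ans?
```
Trace:
  z=26
  z=26, ans=13

Final answer: 13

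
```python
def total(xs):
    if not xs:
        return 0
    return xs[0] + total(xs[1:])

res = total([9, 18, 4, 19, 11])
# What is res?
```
Call trace:
total(xs=[9, 18, 4, 19, 11])
  total(xs=[18, 4, 19, 11])
    total(xs=[4, 19, 11])
      total(xs=[19, 11])
        total(xs=[11])
          total(xs=[])
          -> return 0
        -> return 11
      -> return 30
    -> return 34
  -> return 52
-> return 61

Final answer: 61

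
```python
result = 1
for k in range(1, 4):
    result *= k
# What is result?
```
Trace:
  result=1
  result=1, k=1
  result=2, k=2
  result=6, k=3

Final answer: 6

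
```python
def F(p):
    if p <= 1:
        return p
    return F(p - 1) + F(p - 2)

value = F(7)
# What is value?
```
Call trace (a repeated sub-call is expanded the first time; later identical calls just restate its return value):
F(p=7)
  F(p=6)
    F(p=5)
      F(p=4)
        F(p=3)
          F(p=2)
            F(p=1)
            -> return 1
            F(p=0)
            -> return 0
          -> return 1
          F(p=1)
          -> return 1
        -> return 2
        F(p=2) -> return 1  (same call as traced above)
      -> return 3
      F(p=3) -> return 2  (same call as traced above)
    -> return 5
    F(p=4) -> return 3  (same call as traced above)
  -> return 8
  F(p=5) -> return 5  (same call as traced above)
-> return 13

Final answer: 13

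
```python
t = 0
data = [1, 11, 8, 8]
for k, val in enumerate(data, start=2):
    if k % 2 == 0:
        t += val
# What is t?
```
Trace:
  t=0
  t=1, k=2, val=1
  t=1, k=3, val=11
  t=9, k=4, val=8
  t=9, k=5, val=8

Final answer: 9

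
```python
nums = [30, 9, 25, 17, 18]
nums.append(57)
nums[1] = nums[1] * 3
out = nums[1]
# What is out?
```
Trace:
  nums=[30, 9, 25, 17, 18]
  nums=[30, 9, 25, 17, 18, 57]
  nums=[30, 27, 25, 17, 18, 57]
  nums=[30, 27, 25, 17, 18, 57], out=27

Final answer: 27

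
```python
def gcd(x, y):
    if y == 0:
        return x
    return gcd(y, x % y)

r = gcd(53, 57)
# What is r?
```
Call trace:
gcd(x=53, y=57)
  gcd(x=57, y=53)
    gcd(x=53, y=4)
      gcd(x=4, y=1)
        gcd(x=1, y=0)
        -> return 1
      -> return 1
    -> return 1
  -> return 1
-> return 1

Final answer: 1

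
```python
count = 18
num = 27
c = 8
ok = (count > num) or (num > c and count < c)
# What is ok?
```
Trace:
  count=18
  count=18, num=27
  count=18, num=27, c=8
  count=18, num=27, c=8, ok=False

Final answer: False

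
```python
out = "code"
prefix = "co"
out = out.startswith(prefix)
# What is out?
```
Trace:
  out='code'
  out='code', prefix='co'
  out=True, prefix='co'

Final answer: True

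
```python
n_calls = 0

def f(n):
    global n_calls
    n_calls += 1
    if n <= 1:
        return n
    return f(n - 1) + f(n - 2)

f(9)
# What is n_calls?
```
Call trace (a repeated sub-call is expanded the first time; later identical calls just restate its return value):
f(n=9)
  f(n=8)
    f(n=7)
      f(n=6)
        f(n=5)
          f(n=4)
            f(n=3)
              f(n=2)
                f(n=1)
                -> return 1
                f(n=0)
                -> return 0
              -> return 1
              f(n=1)
              -> return 1
            -> return 2
            f(n=2) -> return 1  (same call as traced above)
          -> return 3
          f(n=3) -> return 2  (same call as traced above)
        -> return 5
        f(n=4) -> return 3  (same call as traced above)
      -> return 8
      f(n=5) -> return 5  (same call as traced above)
    -> return 13
    f(n=6) -> return 8  (same call as traced above)
  -> return 21
  f(n=7) -> return 13  (same call as traced above)
-> return 34

n_calls is incremented once per call, so count the calls in each subtree. Let C(n) = number of calls made by f(n).
C(0) = C(1) = 1 (base case, no recursion); C(n) = 1 + C(n - 1) + C(n - 2) otherwise.
C(2) = 1 + C(1) + C(0) = 1 + 1 + 1 = 3
C(3) = 1 + C(2) + C(1) = 1 + 3 + 1 = 5
C(4) = 1 + C(3) + C(2) = 1 + 5 + 3 = 9
C(5) = 1 + C(4) + C(3) = 1 + 9 + 5 = 15
C(6) = 1 + C(5) + C(4) = 1 + 15 + 9 = 25
C(7) = 1 + C(6) + C(5) = 1 + 25 + 15 = 41
C(8) = 1 + C(7) + C(6) = 1 + 41 + 25 = 67
C(9) = 1 + C(8) + C(7) = 1 + 67 + 41 = 109
n_calls = C(9) = 109

Final answer: 109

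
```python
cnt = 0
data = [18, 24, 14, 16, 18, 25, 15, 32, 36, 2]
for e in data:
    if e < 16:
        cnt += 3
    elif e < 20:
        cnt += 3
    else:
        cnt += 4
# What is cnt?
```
Trace:
  cnt=0
  cnt=3, e=18
  cnt=7, e=24
  cnt=10, e=14
  cnt=13, e=16
  cnt=16, e=18
  cnt=20, e=25
  cnt=23, e=15
  cnt=27, e=32
  cnt=31, e=36
  cnt=34, e=2

Final answer: 34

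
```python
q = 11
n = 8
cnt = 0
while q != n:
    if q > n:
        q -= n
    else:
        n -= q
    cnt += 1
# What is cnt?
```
Trace:
  q=11
  q=11, n=8
  q=11, n=8, cnt=0
  q=3, n=8, cnt=1
  q=3, n=5, cnt=2
  q=3, n=2, cnt=3
  q=1, n=2, cnt=4
  q=1, n=1, cnt=5

Final answer: 5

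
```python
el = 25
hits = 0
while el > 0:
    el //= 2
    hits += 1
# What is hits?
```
Trace:
  el=25
  el=25, hits=0
  el=12, hits=1
  el=6, hits=2
  el=3, hits=3
  el=1, hits=4
  el=0, hits=5

Final answer: 5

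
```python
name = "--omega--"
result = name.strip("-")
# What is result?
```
Trace:
  name='--omega--'
  name='--omega--', result='omega'

Final answer: 'omega'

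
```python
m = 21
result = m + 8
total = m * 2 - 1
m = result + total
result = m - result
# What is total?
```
Trace:
  m=21
  m=21, result=29
  m=21, result=29, total=41
  m=70, result=29, total=41
  m=70, result=41, total=41

Final answer: 41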